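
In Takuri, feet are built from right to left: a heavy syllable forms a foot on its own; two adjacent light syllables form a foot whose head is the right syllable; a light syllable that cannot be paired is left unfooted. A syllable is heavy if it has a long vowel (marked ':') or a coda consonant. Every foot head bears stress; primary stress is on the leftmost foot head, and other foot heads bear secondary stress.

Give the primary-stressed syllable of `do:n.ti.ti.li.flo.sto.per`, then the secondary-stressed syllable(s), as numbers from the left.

Weights: 1 do:n H, 2 ti L, 3 ti L, 4 li L, 5 flo L, 6 sto L, 7 per H.
Parse right to left (heavy = foot alone; LL = one foot; stranded L unfooted): (ˈdo:n) ti (ti.ˈli) (flo.ˈsto) (ˈper).
Foot heads: 1, 4, 6, 7.
Primary stress on the leftmost head = syllable 1.
Secondary stress on 4, 6, 7: ˈdo:n.ti.ti.ˌli.flo.ˌsto.ˌper.

primary 1, secondary 4, 6, 7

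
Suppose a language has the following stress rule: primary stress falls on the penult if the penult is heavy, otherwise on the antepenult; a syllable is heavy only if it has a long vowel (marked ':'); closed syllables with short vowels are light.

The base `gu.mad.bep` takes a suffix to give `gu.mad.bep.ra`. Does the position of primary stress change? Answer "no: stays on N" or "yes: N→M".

Base `gu.mad.bep` (3 syllables):
  Weights: 1 gu L, 2 mad L, 3 bep L.
  The penult (syllable 2, mad) is light, so stress falls on the antepenult (syllable 1, gu).
  → primary stress on syllable 1.
Suffixed `gu.mad.bep.ra` (4 syllables):
  Weights: 2 mad L, 3 bep L, 4 ra L.
  The penult (syllable 3, bep) is light, so stress falls on the antepenult (syllable 2, mad).
  → primary stress on syllable 2.

yes: 1→2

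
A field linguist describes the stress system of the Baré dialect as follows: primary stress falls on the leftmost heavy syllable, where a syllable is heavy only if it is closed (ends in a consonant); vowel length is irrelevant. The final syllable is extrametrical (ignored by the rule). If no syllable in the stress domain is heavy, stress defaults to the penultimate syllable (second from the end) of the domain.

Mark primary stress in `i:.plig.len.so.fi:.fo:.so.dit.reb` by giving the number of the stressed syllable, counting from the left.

2

The final syllable (9, reb) is extrametrical; the stress domain is syllables 1–8.
Weights: 1 i: L, 2 plig H, 3 len H, 4 so L, 5 fi: L, 6 fo: L, 7 so L, 8 dit H.
Heavy syllables in the domain: 2, 3, 8. The leftmost is syllable 2 (plig).
Primary stress: syllable 2 → i:.ˈplig.len.so.fi:.fo:.so.dit.reb.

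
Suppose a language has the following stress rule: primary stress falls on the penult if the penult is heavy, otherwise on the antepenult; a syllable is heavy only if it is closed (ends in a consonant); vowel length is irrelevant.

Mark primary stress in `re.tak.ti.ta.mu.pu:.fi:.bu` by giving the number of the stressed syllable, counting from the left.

Weights: 6 pu: L, 7 fi: L, 8 bu L.
The penult (syllable 7, fi:) is light, so stress falls on the antepenult (syllable 6, pu:).
Primary stress: syllable 6 → re.tak.ti.ta.mu.ˈpu:.fi:.bu.

6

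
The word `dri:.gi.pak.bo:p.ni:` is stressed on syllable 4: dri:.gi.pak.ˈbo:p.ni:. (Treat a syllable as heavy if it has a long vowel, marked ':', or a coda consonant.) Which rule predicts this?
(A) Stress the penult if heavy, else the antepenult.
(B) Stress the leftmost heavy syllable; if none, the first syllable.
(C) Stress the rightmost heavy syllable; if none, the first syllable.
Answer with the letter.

A

Rule A → syllable 4 ✓.
Rule B → syllable 1 (observed: 4).
Rule C → syllable 5 (observed: 4).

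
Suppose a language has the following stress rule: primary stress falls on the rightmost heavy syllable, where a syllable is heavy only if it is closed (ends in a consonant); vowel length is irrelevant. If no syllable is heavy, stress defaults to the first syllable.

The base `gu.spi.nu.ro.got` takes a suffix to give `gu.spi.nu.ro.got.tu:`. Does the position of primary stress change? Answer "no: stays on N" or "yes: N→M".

no: stays on 5

Base `gu.spi.nu.ro.got` (5 syllables):
  Weights: 1 gu L, 2 spi L, 3 nu L, 4 ro L, 5 got H.
  Heavy syllables in the domain: 5. The rightmost is syllable 5 (got).
  → primary stress on syllable 5.
Suffixed `gu.spi.nu.ro.got.tu:` (6 syllables):
  Weights: 1 gu L, 2 spi L, 3 nu L, 4 ro L, 5 got H, 6 tu: L.
  Heavy syllables in the domain: 5. The rightmost is syllable 5 (got).
  → primary stress on syllable 5.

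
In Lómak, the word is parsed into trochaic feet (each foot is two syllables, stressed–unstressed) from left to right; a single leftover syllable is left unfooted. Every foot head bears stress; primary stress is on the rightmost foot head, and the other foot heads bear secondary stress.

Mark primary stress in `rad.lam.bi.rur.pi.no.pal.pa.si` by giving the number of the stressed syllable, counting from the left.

Parse left to right into trochaic (ˈσσ) feet: (ˈrad.lam) (ˈbi.rur) (ˈpi.no) (ˈpal.pa) si. Syllable 9 is left unfooted.
Foot heads (stressed positions): 1, 3, 5, 7.
End Rule Rightmost: primary stress on the rightmost head = syllable 7.
Primary stress: syllable 7 → rad.lam.bi.rur.pi.no.ˈpal.pa.si.

7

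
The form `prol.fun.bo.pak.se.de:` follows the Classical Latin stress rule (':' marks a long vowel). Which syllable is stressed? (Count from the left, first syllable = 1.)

Classical Latin: stress the penult if heavy (long vowel or closed), else the antepenult.
Weights: 4 pak H, 5 se L, 6 de: H.
The penult (syllable 5, se) is light, so stress falls on the antepenult (syllable 4, pak).
Stress on syllable 4: prol.fun.bo.ˈpak.se.de:.

4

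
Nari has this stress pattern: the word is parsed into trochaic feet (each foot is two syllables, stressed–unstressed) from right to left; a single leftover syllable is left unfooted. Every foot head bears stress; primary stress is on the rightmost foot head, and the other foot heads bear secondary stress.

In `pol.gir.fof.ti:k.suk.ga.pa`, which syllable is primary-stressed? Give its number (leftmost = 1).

Parse right to left into trochaic (ˈσσ) feet: pol (ˈgir.fof) (ˈti:k.suk) (ˈga.pa). Syllable 1 is left unfooted.
Foot heads (stressed positions): 2, 4, 6.
End Rule Rightmost: primary stress on the rightmost head = syllable 6.
Primary stress: syllable 6 → pol.gir.fof.ti:k.suk.ˈga.pa.

6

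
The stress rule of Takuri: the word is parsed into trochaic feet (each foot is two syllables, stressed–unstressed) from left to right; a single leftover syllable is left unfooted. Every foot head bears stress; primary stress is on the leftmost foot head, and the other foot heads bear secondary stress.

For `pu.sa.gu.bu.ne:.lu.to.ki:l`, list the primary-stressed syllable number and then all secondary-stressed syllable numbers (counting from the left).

Parse left to right into trochaic (ˈσσ) feet: (ˈpu.sa) (ˈgu.bu) (ˈne:.lu) (ˈto.ki:l).
Foot heads (stressed positions): 1, 3, 5, 7.
End Rule Leftmost: primary stress on the leftmost head = syllable 1.
Secondary stress on 3, 5, 7: ˈpu.sa.ˌgu.bu.ˌne:.lu.ˌto.ki:l.

primary 1, secondary 3, 5, 7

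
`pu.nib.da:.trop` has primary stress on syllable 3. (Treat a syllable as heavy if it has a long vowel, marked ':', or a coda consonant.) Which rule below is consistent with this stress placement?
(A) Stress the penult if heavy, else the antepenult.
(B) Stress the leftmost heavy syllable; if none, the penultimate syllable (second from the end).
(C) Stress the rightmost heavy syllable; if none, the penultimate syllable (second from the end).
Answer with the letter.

Rule A → syllable 3 ✓.
Rule B → syllable 2 (observed: 3).
Rule C → syllable 4 (observed: 3).

A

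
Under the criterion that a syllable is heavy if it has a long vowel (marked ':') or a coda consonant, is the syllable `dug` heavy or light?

`dug`: short vowel, closed (coda /g/). Closed → heavy.

heavy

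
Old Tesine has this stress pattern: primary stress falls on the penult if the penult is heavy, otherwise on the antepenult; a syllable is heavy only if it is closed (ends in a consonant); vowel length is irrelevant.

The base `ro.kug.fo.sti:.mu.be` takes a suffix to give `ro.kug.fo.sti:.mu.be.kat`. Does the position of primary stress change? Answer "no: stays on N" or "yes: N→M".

yes: 4→5

Base `ro.kug.fo.sti:.mu.be` (6 syllables):
  Weights: 4 sti: L, 5 mu L, 6 be L.
  The penult (syllable 5, mu) is light, so stress falls on the antepenult (syllable 4, sti:).
  → primary stress on syllable 4.
Suffixed `ro.kug.fo.sti:.mu.be.kat` (7 syllables):
  Weights: 5 mu L, 6 be L, 7 kat H.
  The penult (syllable 6, be) is light, so stress falls on the antepenult (syllable 5, mu).
  → primary stress on syllable 5.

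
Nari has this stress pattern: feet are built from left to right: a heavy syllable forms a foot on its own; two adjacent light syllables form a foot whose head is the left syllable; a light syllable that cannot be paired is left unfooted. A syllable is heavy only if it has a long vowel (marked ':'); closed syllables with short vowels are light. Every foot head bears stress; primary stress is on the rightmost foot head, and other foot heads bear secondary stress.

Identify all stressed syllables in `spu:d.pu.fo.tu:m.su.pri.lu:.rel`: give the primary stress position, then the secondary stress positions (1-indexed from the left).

Weights: 1 spu:d H, 2 pu L, 3 fo L, 4 tu:m H, 5 su L, 6 pri L, 7 lu: H, 8 rel L.
Parse left to right (heavy = foot alone; LL = one foot; stranded L unfooted): (ˈspu:d) (ˈpu.fo) (ˈtu:m) (ˈsu.pri) (ˈlu:) rel.
Foot heads: 1, 2, 4, 5, 7.
Primary stress on the rightmost head = syllable 7.
Secondary stress on 1, 2, 4, 5: ˌspu:d.ˌpu.fo.ˌtu:m.ˌsu.pri.ˈlu:.rel.

primary 7, secondary 1, 2, 4, 5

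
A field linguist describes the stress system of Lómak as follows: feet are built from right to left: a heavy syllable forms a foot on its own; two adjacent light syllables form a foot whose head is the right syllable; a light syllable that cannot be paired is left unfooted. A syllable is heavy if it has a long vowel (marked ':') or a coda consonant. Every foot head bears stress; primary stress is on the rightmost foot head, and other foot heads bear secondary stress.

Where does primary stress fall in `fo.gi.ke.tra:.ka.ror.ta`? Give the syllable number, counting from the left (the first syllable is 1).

6

Weights: 1 fo L, 2 gi L, 3 ke L, 4 tra: H, 5 ka L, 6 ror H, 7 ta L.
Parse right to left (heavy = foot alone; LL = one foot; stranded L unfooted): fo (gi.ˈke) (ˈtra:) ka (ˈror) ta.
Foot heads: 3, 4, 6.
Primary stress on the rightmost head = syllable 6.
Primary stress: syllable 6 → fo.gi.ke.tra:.ka.ˈror.ta.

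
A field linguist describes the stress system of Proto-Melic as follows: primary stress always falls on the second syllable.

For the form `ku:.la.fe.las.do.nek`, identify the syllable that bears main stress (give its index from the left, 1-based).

The word has 6 syllables; the second syllable is syllable 2 (la).
Primary stress: syllable 2 → ku:.ˈla.fe.las.do.nek.

2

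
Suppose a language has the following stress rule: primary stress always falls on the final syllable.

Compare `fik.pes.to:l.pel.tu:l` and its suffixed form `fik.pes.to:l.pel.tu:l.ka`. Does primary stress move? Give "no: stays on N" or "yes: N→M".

Base `fik.pes.to:l.pel.tu:l` (5 syllables):
  The word has 5 syllables; the final syllable is syllable 5 (tu:l).
  → primary stress on syllable 5.
Suffixed `fik.pes.to:l.pel.tu:l.ka` (6 syllables):
  The word has 6 syllables; the final syllable is syllable 6 (ka).
  → primary stress on syllable 6.

yes: 5→6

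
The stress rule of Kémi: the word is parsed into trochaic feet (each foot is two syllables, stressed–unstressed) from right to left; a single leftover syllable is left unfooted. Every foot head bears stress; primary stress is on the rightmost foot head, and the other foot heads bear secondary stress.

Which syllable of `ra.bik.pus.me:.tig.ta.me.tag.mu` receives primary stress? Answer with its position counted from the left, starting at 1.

8

Parse right to left into trochaic (ˈσσ) feet: ra (ˈbik.pus) (ˈme:.tig) (ˈta.me) (ˈtag.mu). Syllable 1 is left unfooted.
Foot heads (stressed positions): 2, 4, 6, 8.
End Rule Rightmost: primary stress on the rightmost head = syllable 8.
Primary stress: syllable 8 → ra.bik.pus.me:.tig.ta.me.ˈtag.mu.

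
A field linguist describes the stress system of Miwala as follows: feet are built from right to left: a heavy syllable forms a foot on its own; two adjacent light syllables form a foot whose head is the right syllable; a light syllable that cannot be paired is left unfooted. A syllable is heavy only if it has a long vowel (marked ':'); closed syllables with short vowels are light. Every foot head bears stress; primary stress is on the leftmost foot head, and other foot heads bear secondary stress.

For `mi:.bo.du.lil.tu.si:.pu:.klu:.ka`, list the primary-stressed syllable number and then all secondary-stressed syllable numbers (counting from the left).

Weights: 1 mi: H, 2 bo L, 3 du L, 4 lil L, 5 tu L, 6 si: H, 7 pu: H, 8 klu: H, 9 ka L.
Parse right to left (heavy = foot alone; LL = one foot; stranded L unfooted): (ˈmi:) (bo.ˈdu) (lil.ˈtu) (ˈsi:) (ˈpu:) (ˈklu:) ka.
Foot heads: 1, 3, 5, 6, 7, 8.
Primary stress on the leftmost head = syllable 1.
Secondary stress on 3, 5, 6, 7, 8: ˈmi:.bo.ˌdu.lil.ˌtu.ˌsi:.ˌpu:.ˌklu:.ka.

primary 1, secondary 3, 5, 6, 7, 8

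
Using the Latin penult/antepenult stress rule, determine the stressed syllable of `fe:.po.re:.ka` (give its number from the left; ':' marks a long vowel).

Classical Latin: stress the penult if heavy (long vowel or closed), else the antepenult.
Weights: 2 po L, 3 re: H, 4 ka L.
The penult (syllable 3, re:) is heavy, so it takes stress.
Stress on syllable 3: fe:.po.ˈre:.ka.

3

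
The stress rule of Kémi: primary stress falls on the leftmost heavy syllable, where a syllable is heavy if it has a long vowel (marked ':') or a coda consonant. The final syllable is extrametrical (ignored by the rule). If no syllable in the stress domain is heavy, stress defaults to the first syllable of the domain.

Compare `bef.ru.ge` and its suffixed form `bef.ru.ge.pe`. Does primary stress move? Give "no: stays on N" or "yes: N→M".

no: stays on 1

Base `bef.ru.ge` (3 syllables):
  The final syllable (3, ge) is extrametrical; the stress domain is syllables 1–2.
  Weights: 1 bef H, 2 ru L.
  Heavy syllables in the domain: 1. The leftmost is syllable 1 (bef).
  → primary stress on syllable 1.
Suffixed `bef.ru.ge.pe` (4 syllables):
  The final syllable (4, pe) is extrametrical; the stress domain is syllables 1–3.
  Weights: 1 bef H, 2 ru L, 3 ge L.
  Heavy syllables in the domain: 1. The leftmost is syllable 1 (bef).
  → primary stress on syllable 1.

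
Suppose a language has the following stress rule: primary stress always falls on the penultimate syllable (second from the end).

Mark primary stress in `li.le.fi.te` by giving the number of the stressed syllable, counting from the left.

The word has 4 syllables; the penultimate syllable (second from the end) is syllable 3 (fi).
Primary stress: syllable 3 → li.le.ˈfi.te.

3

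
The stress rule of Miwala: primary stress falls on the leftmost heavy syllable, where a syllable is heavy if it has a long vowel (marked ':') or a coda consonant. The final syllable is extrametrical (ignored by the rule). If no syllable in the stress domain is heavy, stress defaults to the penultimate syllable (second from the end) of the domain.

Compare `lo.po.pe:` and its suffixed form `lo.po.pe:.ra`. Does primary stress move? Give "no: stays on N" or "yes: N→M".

yes: 1→3

Base `lo.po.pe:` (3 syllables):
  The final syllable (3, pe:) is extrametrical; the stress domain is syllables 1–2.
  Weights: 1 lo L, 2 po L.
  No heavy syllable in the domain; default to the penultimate syllable (second from the end) of the domain = syllable 1.
  → primary stress on syllable 1.
Suffixed `lo.po.pe:.ra` (4 syllables):
  The final syllable (4, ra) is extrametrical; the stress domain is syllables 1–3.
  Weights: 1 lo L, 2 po L, 3 pe: H.
  Heavy syllables in the domain: 3. The leftmost is syllable 3 (pe:).
  → primary stress on syllable 3.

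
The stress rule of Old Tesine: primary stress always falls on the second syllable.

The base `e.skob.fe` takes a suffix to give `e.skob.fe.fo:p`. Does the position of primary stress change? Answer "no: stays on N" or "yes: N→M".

Base `e.skob.fe` (3 syllables):
  The word has 3 syllables; the second syllable is syllable 2 (skob).
  → primary stress on syllable 2.
Suffixed `e.skob.fe.fo:p` (4 syllables):
  The word has 4 syllables; the second syllable is syllable 2 (skob).
  → primary stress on syllable 2.

no: stays on 2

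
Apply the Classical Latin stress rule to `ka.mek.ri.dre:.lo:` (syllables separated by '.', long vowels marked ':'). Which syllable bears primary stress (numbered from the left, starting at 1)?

4

Classical Latin: stress the penult if heavy (long vowel or closed), else the antepenult.
Weights: 3 ri L, 4 dre: H, 5 lo: H.
The penult (syllable 4, dre:) is heavy, so it takes stress.
Stress on syllable 4: ka.mek.ri.ˈdre:.lo:.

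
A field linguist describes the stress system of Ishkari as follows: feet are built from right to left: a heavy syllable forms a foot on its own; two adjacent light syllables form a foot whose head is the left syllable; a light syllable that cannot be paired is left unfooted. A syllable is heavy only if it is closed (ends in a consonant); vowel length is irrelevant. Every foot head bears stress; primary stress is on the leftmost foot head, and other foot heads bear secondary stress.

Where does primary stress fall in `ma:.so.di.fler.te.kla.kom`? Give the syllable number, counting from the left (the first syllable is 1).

2

Weights: 1 ma: L, 2 so L, 3 di L, 4 fler H, 5 te L, 6 kla L, 7 kom H.
Parse right to left (heavy = foot alone; LL = one foot; stranded L unfooted): ma: (ˈso.di) (ˈfler) (ˈte.kla) (ˈkom).
Foot heads: 2, 4, 5, 7.
Primary stress on the leftmost head = syllable 2.
Primary stress: syllable 2 → ma:.ˈso.di.fler.te.kla.kom.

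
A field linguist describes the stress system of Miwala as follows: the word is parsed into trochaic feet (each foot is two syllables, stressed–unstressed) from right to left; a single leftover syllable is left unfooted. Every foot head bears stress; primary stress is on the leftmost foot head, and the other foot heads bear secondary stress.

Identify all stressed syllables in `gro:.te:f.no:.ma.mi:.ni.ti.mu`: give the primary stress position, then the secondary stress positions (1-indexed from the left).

primary 1, secondary 3, 5, 7

Parse right to left into trochaic (ˈσσ) feet: (ˈgro:.te:f) (ˈno:.ma) (ˈmi:.ni) (ˈti.mu).
Foot heads (stressed positions): 1, 3, 5, 7.
End Rule Leftmost: primary stress on the leftmost head = syllable 1.
Secondary stress on 3, 5, 7: ˈgro:.te:f.ˌno:.ma.ˌmi:.ni.ˌti.mu.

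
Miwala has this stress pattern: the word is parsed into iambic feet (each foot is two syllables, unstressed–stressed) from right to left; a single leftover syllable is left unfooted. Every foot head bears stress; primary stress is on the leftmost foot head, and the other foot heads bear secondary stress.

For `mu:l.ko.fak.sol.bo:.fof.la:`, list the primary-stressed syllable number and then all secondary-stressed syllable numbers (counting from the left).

primary 3, secondary 5, 7

Parse right to left into iambic (σˈσ) feet: mu:l (ko.ˈfak) (sol.ˈbo:) (fof.ˈla:). Syllable 1 is left unfooted.
Foot heads (stressed positions): 3, 5, 7.
End Rule Leftmost: primary stress on the leftmost head = syllable 3.
Secondary stress on 5, 7: mu:l.ko.ˈfak.sol.ˌbo:.fof.ˌla:.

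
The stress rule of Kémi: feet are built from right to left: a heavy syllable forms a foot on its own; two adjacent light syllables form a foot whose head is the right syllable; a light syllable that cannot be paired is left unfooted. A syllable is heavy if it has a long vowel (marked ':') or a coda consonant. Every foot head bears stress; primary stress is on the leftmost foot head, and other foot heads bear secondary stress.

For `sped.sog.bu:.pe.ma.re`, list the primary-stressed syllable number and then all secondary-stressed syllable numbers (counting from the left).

primary 1, secondary 2, 3, 6

Weights: 1 sped H, 2 sog H, 3 bu: H, 4 pe L, 5 ma L, 6 re L.
Parse right to left (heavy = foot alone; LL = one foot; stranded L unfooted): (ˈsped) (ˈsog) (ˈbu:) pe (ma.ˈre).
Foot heads: 1, 2, 3, 6.
Primary stress on the leftmost head = syllable 1.
Secondary stress on 2, 3, 6: ˈsped.ˌsog.ˌbu:.pe.ma.ˌre.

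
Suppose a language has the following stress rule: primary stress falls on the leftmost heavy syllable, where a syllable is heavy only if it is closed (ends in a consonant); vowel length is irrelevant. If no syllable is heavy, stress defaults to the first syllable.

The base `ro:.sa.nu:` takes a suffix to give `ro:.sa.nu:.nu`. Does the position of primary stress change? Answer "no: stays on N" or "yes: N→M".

no: stays on 1

Base `ro:.sa.nu:` (3 syllables):
  Weights: 1 ro: L, 2 sa L, 3 nu: L.
  No heavy syllable in the domain; default to the first syllable = syllable 1.
  → primary stress on syllable 1.
Suffixed `ro:.sa.nu:.nu` (4 syllables):
  Weights: 1 ro: L, 2 sa L, 3 nu: L, 4 nu L.
  No heavy syllable in the domain; default to the first syllable = syllable 1.
  → primary stress on syllable 1.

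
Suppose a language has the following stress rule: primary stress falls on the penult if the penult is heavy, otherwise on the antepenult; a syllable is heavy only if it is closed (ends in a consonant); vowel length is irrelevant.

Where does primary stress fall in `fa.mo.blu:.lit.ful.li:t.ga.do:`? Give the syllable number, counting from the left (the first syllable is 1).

6

Weights: 6 li:t H, 7 ga L, 8 do: L.
The penult (syllable 7, ga) is light, so stress falls on the antepenult (syllable 6, li:t).
Primary stress: syllable 6 → fa.mo.blu:.lit.ful.ˈli:t.ga.do:.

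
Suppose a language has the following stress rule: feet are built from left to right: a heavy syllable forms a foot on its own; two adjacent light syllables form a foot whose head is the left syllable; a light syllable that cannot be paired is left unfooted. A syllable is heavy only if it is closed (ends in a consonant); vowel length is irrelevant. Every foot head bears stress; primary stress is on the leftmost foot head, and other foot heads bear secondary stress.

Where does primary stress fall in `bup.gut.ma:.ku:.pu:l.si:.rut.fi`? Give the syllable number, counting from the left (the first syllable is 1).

1

Weights: 1 bup H, 2 gut H, 3 ma: L, 4 ku: L, 5 pu:l H, 6 si: L, 7 rut H, 8 fi L.
Parse left to right (heavy = foot alone; LL = one foot; stranded L unfooted): (ˈbup) (ˈgut) (ˈma:.ku:) (ˈpu:l) si: (ˈrut) fi.
Foot heads: 1, 2, 3, 5, 7.
Primary stress on the leftmost head = syllable 1.
Primary stress: syllable 1 → ˈbup.gut.ma:.ku:.pu:l.si:.rut.fi.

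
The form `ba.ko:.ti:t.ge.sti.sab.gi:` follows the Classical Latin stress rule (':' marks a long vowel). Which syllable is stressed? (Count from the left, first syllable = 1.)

6

Classical Latin: stress the penult if heavy (long vowel or closed), else the antepenult.
Weights: 5 sti L, 6 sab H, 7 gi: H.
The penult (syllable 6, sab) is heavy, so it takes stress.
Stress on syllable 6: ba.ko:.ti:t.ge.sti.ˈsab.gi:.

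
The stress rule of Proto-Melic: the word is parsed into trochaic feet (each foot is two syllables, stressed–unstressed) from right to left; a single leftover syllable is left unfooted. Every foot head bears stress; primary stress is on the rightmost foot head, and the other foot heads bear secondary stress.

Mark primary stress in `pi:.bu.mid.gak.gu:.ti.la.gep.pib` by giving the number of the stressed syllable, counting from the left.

Parse right to left into trochaic (ˈσσ) feet: pi: (ˈbu.mid) (ˈgak.gu:) (ˈti.la) (ˈgep.pib). Syllable 1 is left unfooted.
Foot heads (stressed positions): 2, 4, 6, 8.
End Rule Rightmost: primary stress on the rightmost head = syllable 8.
Primary stress: syllable 8 → pi:.bu.mid.gak.gu:.ti.la.ˈgep.pib.

8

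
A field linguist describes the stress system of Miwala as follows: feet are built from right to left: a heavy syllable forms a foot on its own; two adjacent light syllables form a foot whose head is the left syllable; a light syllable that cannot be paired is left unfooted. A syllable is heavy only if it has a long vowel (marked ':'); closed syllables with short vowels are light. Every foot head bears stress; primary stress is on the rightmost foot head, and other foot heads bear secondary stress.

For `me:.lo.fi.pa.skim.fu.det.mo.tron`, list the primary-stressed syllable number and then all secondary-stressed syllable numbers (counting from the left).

Weights: 1 me: H, 2 lo L, 3 fi L, 4 pa L, 5 skim L, 6 fu L, 7 det L, 8 mo L, 9 tron L.
Parse right to left (heavy = foot alone; LL = one foot; stranded L unfooted): (ˈme:) (ˈlo.fi) (ˈpa.skim) (ˈfu.det) (ˈmo.tron).
Foot heads: 1, 2, 4, 6, 8.
Primary stress on the rightmost head = syllable 8.
Secondary stress on 1, 2, 4, 6: ˌme:.ˌlo.fi.ˌpa.skim.ˌfu.det.ˈmo.tron.

primary 8, secondary 1, 2, 4, 6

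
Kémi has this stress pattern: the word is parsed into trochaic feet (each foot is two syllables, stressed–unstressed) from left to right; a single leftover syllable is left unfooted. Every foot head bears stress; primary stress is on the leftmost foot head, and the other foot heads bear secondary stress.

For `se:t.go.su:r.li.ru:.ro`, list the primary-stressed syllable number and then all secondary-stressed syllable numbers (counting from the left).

primary 1, secondary 3, 5

Parse left to right into trochaic (ˈσσ) feet: (ˈse:t.go) (ˈsu:r.li) (ˈru:.ro).
Foot heads (stressed positions): 1, 3, 5.
End Rule Leftmost: primary stress on the leftmost head = syllable 1.
Secondary stress on 3, 5: ˈse:t.go.ˌsu:r.li.ˌru:.ro.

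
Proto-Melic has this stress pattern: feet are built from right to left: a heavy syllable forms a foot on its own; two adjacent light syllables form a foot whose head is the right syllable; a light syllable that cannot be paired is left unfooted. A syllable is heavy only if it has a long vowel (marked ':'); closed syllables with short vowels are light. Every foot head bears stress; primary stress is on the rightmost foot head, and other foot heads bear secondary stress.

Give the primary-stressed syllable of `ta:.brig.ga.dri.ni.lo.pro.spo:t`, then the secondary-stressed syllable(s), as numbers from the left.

Weights: 1 ta: H, 2 brig L, 3 ga L, 4 dri L, 5 ni L, 6 lo L, 7 pro L, 8 spo:t H.
Parse right to left (heavy = foot alone; LL = one foot; stranded L unfooted): (ˈta:) (brig.ˈga) (dri.ˈni) (lo.ˈpro) (ˈspo:t).
Foot heads: 1, 3, 5, 7, 8.
Primary stress on the rightmost head = syllable 8.
Secondary stress on 1, 3, 5, 7: ˌta:.brig.ˌga.dri.ˌni.lo.ˌpro.ˈspo:t.

primary 8, secondary 1, 3, 5, 7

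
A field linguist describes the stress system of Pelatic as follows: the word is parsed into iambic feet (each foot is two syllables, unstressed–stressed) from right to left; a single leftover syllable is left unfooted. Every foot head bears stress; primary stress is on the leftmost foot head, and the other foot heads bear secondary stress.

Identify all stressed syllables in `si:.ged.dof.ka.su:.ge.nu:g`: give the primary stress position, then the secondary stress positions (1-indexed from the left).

Parse right to left into iambic (σˈσ) feet: si: (ged.ˈdof) (ka.ˈsu:) (ge.ˈnu:g). Syllable 1 is left unfooted.
Foot heads (stressed positions): 3, 5, 7.
End Rule Leftmost: primary stress on the leftmost head = syllable 3.
Secondary stress on 5, 7: si:.ged.ˈdof.ka.ˌsu:.ge.ˌnu:g.

primary 3, secondary 5, 7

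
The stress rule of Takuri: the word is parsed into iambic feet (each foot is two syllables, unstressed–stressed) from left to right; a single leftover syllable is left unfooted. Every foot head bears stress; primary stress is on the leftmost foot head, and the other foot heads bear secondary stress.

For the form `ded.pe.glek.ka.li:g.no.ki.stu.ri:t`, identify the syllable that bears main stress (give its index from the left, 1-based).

2

Parse left to right into iambic (σˈσ) feet: (ded.ˈpe) (glek.ˈka) (li:g.ˈno) (ki.ˈstu) ri:t. Syllable 9 is left unfooted.
Foot heads (stressed positions): 2, 4, 6, 8.
End Rule Leftmost: primary stress on the leftmost head = syllable 2.
Primary stress: syllable 2 → ded.ˈpe.glek.ka.li:g.no.ki.stu.ri:t.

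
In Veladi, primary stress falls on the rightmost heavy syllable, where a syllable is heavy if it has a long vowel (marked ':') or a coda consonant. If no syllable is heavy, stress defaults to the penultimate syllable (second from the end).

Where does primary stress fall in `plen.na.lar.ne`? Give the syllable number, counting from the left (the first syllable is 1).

Weights: 1 plen H, 2 na L, 3 lar H, 4 ne L.
Heavy syllables in the domain: 1, 3. The rightmost is syllable 3 (lar).
Primary stress: syllable 3 → plen.na.ˈlar.ne.

3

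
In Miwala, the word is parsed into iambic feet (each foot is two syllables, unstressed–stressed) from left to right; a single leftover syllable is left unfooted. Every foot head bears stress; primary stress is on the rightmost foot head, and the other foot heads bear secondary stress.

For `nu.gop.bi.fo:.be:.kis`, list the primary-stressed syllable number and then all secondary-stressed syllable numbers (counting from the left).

primary 6, secondary 2, 4

Parse left to right into iambic (σˈσ) feet: (nu.ˈgop) (bi.ˈfo:) (be:.ˈkis).
Foot heads (stressed positions): 2, 4, 6.
End Rule Rightmost: primary stress on the rightmost head = syllable 6.
Secondary stress on 2, 4: nu.ˌgop.bi.ˌfo:.be:.ˈkis.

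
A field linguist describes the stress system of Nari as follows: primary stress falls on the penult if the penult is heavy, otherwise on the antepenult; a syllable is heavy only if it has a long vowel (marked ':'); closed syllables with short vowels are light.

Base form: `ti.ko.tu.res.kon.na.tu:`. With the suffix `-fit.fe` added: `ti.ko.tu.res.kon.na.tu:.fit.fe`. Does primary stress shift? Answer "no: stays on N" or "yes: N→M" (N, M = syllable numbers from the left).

Base `ti.ko.tu.res.kon.na.tu:` (7 syllables):
  Weights: 5 kon L, 6 na L, 7 tu: H.
  The penult (syllable 6, na) is light, so stress falls on the antepenult (syllable 5, kon).
  → primary stress on syllable 5.
Suffixed `ti.ko.tu.res.kon.na.tu:.fit.fe` (9 syllables):
  Weights: 7 tu: H, 8 fit L, 9 fe L.
  The penult (syllable 8, fit) is light, so stress falls on the antepenult (syllable 7, tu:).
  → primary stress on syllable 7.

yes: 5→7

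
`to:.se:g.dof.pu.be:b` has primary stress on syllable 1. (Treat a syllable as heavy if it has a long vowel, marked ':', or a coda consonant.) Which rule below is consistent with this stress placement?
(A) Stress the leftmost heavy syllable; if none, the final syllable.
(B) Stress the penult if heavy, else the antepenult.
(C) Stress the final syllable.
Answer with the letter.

A

Rule A → syllable 1 ✓.
Rule B → syllable 3 (observed: 1).
Rule C → syllable 5 (observed: 1).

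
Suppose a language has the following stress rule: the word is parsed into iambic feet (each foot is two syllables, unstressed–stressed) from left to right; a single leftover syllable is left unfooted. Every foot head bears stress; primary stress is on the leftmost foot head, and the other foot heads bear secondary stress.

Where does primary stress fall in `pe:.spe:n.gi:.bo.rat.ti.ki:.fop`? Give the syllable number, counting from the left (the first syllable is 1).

Parse left to right into iambic (σˈσ) feet: (pe:.ˈspe:n) (gi:.ˈbo) (rat.ˈti) (ki:.ˈfop).
Foot heads (stressed positions): 2, 4, 6, 8.
End Rule Leftmost: primary stress on the leftmost head = syllable 2.
Primary stress: syllable 2 → pe:.ˈspe:n.gi:.bo.rat.ti.ki:.fop.

2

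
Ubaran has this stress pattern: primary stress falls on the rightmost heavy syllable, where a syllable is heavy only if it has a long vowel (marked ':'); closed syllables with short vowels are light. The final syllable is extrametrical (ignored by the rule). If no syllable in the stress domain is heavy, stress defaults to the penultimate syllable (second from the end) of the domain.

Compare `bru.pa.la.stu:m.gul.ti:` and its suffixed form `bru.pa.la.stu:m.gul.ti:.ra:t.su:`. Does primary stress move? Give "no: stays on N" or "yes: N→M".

yes: 4→7

Base `bru.pa.la.stu:m.gul.ti:` (6 syllables):
  The final syllable (6, ti:) is extrametrical; the stress domain is syllables 1–5.
  Weights: 1 bru L, 2 pa L, 3 la L, 4 stu:m H, 5 gul L.
  Heavy syllables in the domain: 4. The rightmost is syllable 4 (stu:m).
  → primary stress on syllable 4.
Suffixed `bru.pa.la.stu:m.gul.ti:.ra:t.su:` (8 syllables):
  The final syllable (8, su:) is extrametrical; the stress domain is syllables 1–7.
  Weights: 1 bru L, 2 pa L, 3 la L, 4 stu:m H, 5 gul L, 6 ti: H, 7 ra:t H.
  Heavy syllables in the domain: 4, 6, 7. The rightmost is syllable 7 (ra:t).
  → primary stress on syllable 7.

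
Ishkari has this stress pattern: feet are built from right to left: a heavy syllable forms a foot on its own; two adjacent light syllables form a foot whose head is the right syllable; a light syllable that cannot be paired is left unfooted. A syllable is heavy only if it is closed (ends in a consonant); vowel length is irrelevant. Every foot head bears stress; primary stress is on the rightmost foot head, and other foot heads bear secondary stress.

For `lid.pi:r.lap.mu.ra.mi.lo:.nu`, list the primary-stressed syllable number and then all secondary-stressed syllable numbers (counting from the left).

Weights: 1 lid H, 2 pi:r H, 3 lap H, 4 mu L, 5 ra L, 6 mi L, 7 lo: L, 8 nu L.
Parse right to left (heavy = foot alone; LL = one foot; stranded L unfooted): (ˈlid) (ˈpi:r) (ˈlap) mu (ra.ˈmi) (lo:.ˈnu).
Foot heads: 1, 2, 3, 6, 8.
Primary stress on the rightmost head = syllable 8.
Secondary stress on 1, 2, 3, 6: ˌlid.ˌpi:r.ˌlap.mu.ra.ˌmi.lo:.ˈnu.

primary 8, secondary 1, 2, 3, 6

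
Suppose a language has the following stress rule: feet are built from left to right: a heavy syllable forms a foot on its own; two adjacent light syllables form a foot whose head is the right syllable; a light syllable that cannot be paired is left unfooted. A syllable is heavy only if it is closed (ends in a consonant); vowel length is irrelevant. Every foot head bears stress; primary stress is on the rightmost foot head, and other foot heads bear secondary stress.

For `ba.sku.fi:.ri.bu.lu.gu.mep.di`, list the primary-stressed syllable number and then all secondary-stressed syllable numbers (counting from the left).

primary 8, secondary 2, 4, 6

Weights: 1 ba L, 2 sku L, 3 fi: L, 4 ri L, 5 bu L, 6 lu L, 7 gu L, 8 mep H, 9 di L.
Parse left to right (heavy = foot alone; LL = one foot; stranded L unfooted): (ba.ˈsku) (fi:.ˈri) (bu.ˈlu) gu (ˈmep) di.
Foot heads: 2, 4, 6, 8.
Primary stress on the rightmost head = syllable 8.
Secondary stress on 2, 4, 6: ba.ˌsku.fi:.ˌri.bu.ˌlu.gu.ˈmep.di.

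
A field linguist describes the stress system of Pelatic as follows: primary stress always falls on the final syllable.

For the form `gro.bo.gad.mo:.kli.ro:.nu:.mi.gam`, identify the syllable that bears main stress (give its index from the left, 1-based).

The word has 9 syllables; the final syllable is syllable 9 (gam).
Primary stress: syllable 9 → gro.bo.gad.mo:.kli.ro:.nu:.mi.ˈgam.

9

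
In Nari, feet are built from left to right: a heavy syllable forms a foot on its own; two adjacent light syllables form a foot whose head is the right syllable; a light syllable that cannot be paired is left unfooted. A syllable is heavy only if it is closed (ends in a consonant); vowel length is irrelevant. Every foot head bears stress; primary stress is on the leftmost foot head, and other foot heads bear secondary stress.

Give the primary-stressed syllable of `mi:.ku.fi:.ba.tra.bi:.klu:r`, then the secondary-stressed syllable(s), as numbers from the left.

Weights: 1 mi: L, 2 ku L, 3 fi: L, 4 ba L, 5 tra L, 6 bi: L, 7 klu:r H.
Parse left to right (heavy = foot alone; LL = one foot; stranded L unfooted): (mi:.ˈku) (fi:.ˈba) (tra.ˈbi:) (ˈklu:r).
Foot heads: 2, 4, 6, 7.
Primary stress on the leftmost head = syllable 2.
Secondary stress on 4, 6, 7: mi:.ˈku.fi:.ˌba.tra.ˌbi:.ˌklu:r.

primary 2, secondary 4, 6, 7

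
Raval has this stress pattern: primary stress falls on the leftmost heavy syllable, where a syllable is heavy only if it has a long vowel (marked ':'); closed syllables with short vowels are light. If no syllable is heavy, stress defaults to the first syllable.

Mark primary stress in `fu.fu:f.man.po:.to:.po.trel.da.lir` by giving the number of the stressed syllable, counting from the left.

2

Weights: 1 fu L, 2 fu:f H, 3 man L, 4 po: H, 5 to: H, 6 po L, 7 trel L, 8 da L, 9 lir L.
Heavy syllables in the domain: 2, 4, 5. The leftmost is syllable 2 (fu:f).
Primary stress: syllable 2 → fu.ˈfu:f.man.po:.to:.po.trel.da.lir.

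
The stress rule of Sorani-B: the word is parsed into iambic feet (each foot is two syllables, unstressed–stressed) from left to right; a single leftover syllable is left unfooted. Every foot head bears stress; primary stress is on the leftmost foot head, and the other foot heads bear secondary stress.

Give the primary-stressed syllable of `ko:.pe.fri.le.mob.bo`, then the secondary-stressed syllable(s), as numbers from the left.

primary 2, secondary 4, 6

Parse left to right into iambic (σˈσ) feet: (ko:.ˈpe) (fri.ˈle) (mob.ˈbo).
Foot heads (stressed positions): 2, 4, 6.
End Rule Leftmost: primary stress on the leftmost head = syllable 2.
Secondary stress on 4, 6: ko:.ˈpe.fri.ˌle.mob.ˌbo.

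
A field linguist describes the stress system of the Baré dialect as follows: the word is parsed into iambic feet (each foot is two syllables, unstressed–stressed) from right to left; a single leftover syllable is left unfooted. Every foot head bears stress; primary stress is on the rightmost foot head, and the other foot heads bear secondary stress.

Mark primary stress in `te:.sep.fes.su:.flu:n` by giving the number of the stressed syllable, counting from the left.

5

Parse right to left into iambic (σˈσ) feet: te: (sep.ˈfes) (su:.ˈflu:n). Syllable 1 is left unfooted.
Foot heads (stressed positions): 3, 5.
End Rule Rightmost: primary stress on the rightmost head = syllable 5.
Primary stress: syllable 5 → te:.sep.fes.su:.ˈflu:n.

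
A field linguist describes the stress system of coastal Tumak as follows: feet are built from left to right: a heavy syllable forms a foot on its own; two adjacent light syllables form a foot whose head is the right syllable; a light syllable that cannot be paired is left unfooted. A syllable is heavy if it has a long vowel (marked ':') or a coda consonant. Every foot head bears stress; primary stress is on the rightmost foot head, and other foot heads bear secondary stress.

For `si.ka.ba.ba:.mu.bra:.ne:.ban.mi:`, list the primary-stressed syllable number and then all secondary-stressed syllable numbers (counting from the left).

Weights: 1 si L, 2 ka L, 3 ba L, 4 ba: H, 5 mu L, 6 bra: H, 7 ne: H, 8 ban H, 9 mi: H.
Parse left to right (heavy = foot alone; LL = one foot; stranded L unfooted): (si.ˈka) ba (ˈba:) mu (ˈbra:) (ˈne:) (ˈban) (ˈmi:).
Foot heads: 2, 4, 6, 7, 8, 9.
Primary stress on the rightmost head = syllable 9.
Secondary stress on 2, 4, 6, 7, 8: si.ˌka.ba.ˌba:.mu.ˌbra:.ˌne:.ˌban.ˈmi:.

primary 9, secondary 2, 4, 6, 7, 8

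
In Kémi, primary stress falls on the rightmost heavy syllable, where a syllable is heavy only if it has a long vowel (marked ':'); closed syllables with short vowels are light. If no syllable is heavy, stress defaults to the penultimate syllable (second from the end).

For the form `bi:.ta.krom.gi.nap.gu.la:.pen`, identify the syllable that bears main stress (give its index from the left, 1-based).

Weights: 1 bi: H, 2 ta L, 3 krom L, 4 gi L, 5 nap L, 6 gu L, 7 la: H, 8 pen L.
Heavy syllables in the domain: 1, 7. The rightmost is syllable 7 (la:).
Primary stress: syllable 7 → bi:.ta.krom.gi.nap.gu.ˈla:.pen.

7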